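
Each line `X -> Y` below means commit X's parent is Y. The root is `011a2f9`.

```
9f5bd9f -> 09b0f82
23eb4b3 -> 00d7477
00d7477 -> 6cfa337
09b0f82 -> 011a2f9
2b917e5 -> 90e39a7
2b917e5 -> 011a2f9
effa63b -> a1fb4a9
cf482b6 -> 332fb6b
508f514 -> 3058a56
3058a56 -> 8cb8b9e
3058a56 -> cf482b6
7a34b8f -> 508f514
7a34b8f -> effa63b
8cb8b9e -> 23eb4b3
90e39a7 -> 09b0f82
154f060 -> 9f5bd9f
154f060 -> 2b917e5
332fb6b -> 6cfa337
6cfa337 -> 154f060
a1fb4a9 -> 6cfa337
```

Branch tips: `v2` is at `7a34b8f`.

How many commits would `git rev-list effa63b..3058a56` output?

Reachable from 3058a56: {00d7477, 011a2f9, 09b0f82, 154f060, 23eb4b3, 2b917e5, 3058a56, 332fb6b, 6cfa337, 8cb8b9e, 90e39a7, 9f5bd9f, cf482b6}.
Reachable from effa63b: {011a2f9, 09b0f82, 154f060, 2b917e5, 6cfa337, 90e39a7, 9f5bd9f, a1fb4a9, effa63b}.
In 3058a56's history but not effa63b's: {00d7477, 23eb4b3, 3058a56, 332fb6b, 8cb8b9e, cf482b6} — 6 commits.

6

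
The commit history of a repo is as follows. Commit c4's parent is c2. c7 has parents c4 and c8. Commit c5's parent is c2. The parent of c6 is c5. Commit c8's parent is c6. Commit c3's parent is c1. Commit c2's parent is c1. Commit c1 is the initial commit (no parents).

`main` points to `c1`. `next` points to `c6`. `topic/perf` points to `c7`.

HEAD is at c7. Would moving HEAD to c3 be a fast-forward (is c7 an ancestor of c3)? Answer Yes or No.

A fast-forward from c7 to c3 is possible iff c7 is an ancestor of c3.
Ancestors of c3: {c1, c3}.
c7 is not among them, so fast-forward is not possible.

No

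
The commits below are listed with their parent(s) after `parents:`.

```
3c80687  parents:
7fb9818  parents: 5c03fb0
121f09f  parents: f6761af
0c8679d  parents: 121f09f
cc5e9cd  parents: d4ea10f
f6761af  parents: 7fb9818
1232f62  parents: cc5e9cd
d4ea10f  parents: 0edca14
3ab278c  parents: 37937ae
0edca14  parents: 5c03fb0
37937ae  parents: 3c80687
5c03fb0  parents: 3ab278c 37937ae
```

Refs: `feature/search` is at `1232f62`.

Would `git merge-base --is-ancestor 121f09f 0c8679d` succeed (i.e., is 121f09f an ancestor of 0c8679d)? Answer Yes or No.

Ancestors of 0c8679d (commits reachable by following parents): {0c8679d, 121f09f, 37937ae, 3ab278c, 3c80687, 5c03fb0, 7fb9818, f6761af}.
121f09f is in that set, so it is an ancestor of 0c8679d.

Yes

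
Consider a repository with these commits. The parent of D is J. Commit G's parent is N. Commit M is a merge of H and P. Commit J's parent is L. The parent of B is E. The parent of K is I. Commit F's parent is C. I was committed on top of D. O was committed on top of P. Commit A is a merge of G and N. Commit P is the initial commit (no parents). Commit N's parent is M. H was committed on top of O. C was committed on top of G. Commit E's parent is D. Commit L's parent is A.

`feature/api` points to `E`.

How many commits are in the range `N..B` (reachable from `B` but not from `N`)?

Reachable from B: {A, B, D, E, G, H, J, L, M, N, O, P}.
Reachable from N: {H, M, N, O, P}.
In B's history but not N's: {A, B, D, E, G, J, L} — 7 commits.

7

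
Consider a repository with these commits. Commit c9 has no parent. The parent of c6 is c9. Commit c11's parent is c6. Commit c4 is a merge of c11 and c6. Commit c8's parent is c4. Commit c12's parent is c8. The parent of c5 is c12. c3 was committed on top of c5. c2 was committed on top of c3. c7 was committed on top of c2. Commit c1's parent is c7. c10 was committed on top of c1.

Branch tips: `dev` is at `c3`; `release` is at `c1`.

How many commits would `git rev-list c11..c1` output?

Reachable from c1: {c1, c11, c12, c2, c3, c4, c5, c6, c7, c8, c9}.
Reachable from c11: {c11, c6, c9}.
In c1's history but not c11's: {c1, c12, c2, c3, c4, c5, c7, c8} — 8 commits.

8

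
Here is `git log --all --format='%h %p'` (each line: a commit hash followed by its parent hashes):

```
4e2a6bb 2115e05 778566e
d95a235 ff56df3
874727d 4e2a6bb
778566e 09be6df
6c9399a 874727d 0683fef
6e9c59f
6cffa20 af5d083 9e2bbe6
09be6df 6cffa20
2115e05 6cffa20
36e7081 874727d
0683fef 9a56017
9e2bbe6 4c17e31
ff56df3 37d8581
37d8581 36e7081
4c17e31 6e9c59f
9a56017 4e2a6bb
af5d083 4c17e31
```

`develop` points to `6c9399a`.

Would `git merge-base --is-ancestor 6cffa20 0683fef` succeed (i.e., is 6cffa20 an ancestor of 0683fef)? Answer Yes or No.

Yes

Ancestors of 0683fef (commits reachable by following parents): {0683fef, 09be6df, 2115e05, 4c17e31, 4e2a6bb, 6cffa20, 6e9c59f, 778566e, 9a56017, 9e2bbe6, af5d083}.
6cffa20 is in that set, so it is an ancestor of 0683fef.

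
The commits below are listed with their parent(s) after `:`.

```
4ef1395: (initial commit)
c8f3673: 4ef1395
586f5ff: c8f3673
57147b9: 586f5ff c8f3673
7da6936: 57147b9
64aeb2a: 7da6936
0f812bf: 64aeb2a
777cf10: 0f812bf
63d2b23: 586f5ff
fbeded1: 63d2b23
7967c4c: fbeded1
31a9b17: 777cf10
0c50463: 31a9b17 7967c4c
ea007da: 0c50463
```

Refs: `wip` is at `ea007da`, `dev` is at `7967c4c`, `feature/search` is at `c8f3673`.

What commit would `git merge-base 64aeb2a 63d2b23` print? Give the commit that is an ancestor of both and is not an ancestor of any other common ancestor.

586f5ff

Ancestors of 64aeb2a: {4ef1395, 57147b9, 586f5ff, 64aeb2a, 7da6936, c8f3673}.
Ancestors of 63d2b23: {4ef1395, 586f5ff, 63d2b23, c8f3673}.
Common ancestors: {4ef1395, 586f5ff, c8f3673}.
Among these, 586f5ff is not an ancestor of any other common ancestor — it is the merge base.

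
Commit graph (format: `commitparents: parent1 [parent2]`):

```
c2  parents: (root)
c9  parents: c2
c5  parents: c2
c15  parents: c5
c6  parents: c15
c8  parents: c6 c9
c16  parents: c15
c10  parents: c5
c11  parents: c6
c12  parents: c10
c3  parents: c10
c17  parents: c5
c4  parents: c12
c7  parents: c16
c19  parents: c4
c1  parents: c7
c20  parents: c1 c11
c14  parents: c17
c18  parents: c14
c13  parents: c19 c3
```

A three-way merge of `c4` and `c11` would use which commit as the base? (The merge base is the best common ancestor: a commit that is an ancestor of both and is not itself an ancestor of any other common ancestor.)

Ancestors of c4: {c10, c12, c2, c4, c5}.
Ancestors of c11: {c11, c15, c2, c5, c6}.
Common ancestors: {c2, c5}.
Among these, c5 is not an ancestor of any other common ancestor — it is the merge base.

c5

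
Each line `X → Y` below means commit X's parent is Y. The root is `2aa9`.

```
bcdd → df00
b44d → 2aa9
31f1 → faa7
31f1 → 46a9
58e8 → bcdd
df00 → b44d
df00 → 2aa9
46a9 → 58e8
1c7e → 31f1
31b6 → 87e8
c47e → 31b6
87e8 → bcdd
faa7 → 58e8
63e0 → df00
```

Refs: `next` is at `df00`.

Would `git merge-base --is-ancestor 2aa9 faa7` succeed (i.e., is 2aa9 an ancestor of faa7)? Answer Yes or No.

Yes

Ancestors of faa7 (commits reachable by following parents): {2aa9, 58e8, b44d, bcdd, df00, faa7}.
2aa9 is in that set, so it is an ancestor of faa7.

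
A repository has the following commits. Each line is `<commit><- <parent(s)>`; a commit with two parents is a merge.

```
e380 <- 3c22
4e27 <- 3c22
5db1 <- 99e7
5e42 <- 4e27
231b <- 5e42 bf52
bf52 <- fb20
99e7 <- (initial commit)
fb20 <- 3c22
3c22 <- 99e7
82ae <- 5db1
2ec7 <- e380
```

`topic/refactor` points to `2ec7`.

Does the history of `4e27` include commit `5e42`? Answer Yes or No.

Ancestors of 4e27: {3c22, 4e27, 99e7}.
5e42 is not in that set, so it is not an ancestor of 4e27.

No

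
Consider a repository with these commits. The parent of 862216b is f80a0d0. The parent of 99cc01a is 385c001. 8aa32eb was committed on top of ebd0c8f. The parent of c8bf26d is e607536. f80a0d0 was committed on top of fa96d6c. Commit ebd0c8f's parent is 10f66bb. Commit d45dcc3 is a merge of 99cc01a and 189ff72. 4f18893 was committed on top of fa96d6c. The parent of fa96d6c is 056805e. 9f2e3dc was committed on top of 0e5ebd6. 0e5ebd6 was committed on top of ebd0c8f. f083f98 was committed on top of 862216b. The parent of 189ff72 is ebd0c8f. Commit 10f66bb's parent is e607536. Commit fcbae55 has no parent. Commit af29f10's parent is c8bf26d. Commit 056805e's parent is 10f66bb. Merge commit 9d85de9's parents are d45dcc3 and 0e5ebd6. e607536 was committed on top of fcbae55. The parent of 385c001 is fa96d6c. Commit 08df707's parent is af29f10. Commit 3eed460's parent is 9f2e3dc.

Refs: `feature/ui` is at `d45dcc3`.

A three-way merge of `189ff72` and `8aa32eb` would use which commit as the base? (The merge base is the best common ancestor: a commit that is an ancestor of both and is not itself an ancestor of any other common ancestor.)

ebd0c8f

Ancestors of 189ff72: {10f66bb, 189ff72, e607536, ebd0c8f, fcbae55}.
Ancestors of 8aa32eb: {10f66bb, 8aa32eb, e607536, ebd0c8f, fcbae55}.
Common ancestors: {10f66bb, e607536, ebd0c8f, fcbae55}.
Among these, ebd0c8f is not an ancestor of any other common ancestor — it is the merge base.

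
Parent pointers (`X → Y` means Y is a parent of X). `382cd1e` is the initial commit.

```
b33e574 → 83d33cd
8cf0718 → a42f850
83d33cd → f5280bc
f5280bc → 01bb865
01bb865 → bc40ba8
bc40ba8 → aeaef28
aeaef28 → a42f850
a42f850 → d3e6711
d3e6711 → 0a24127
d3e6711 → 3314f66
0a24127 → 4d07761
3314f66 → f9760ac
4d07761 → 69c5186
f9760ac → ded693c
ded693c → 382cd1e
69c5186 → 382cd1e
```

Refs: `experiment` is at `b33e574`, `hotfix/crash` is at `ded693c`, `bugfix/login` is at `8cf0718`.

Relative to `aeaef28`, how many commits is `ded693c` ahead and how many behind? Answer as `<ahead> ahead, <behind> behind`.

Reachable from ded693c: {382cd1e, ded693c}.
Reachable from aeaef28: {0a24127, 3314f66, 382cd1e, 4d07761, 69c5186, a42f850, aeaef28, d3e6711, ded693c, f9760ac}.
Only in ded693c's history (ahead): {} — 0.
Only in aeaef28's history (behind): {0a24127, 3314f66, 4d07761, 69c5186, a42f850, aeaef28, d3e6711, f9760ac} — 8.

0 ahead, 8 behind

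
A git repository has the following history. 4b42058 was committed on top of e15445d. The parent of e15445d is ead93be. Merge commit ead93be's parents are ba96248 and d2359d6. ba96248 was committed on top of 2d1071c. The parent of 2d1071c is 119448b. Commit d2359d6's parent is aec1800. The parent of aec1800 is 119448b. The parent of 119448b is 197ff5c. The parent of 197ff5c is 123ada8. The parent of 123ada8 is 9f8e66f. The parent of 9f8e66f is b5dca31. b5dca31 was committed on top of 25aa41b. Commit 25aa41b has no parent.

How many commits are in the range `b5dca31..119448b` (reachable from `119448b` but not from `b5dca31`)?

Reachable from 119448b: {119448b, 123ada8, 197ff5c, 25aa41b, 9f8e66f, b5dca31}.
Reachable from b5dca31: {25aa41b, b5dca31}.
In 119448b's history but not b5dca31's: {119448b, 123ada8, 197ff5c, 9f8e66f} — 4 commits.

4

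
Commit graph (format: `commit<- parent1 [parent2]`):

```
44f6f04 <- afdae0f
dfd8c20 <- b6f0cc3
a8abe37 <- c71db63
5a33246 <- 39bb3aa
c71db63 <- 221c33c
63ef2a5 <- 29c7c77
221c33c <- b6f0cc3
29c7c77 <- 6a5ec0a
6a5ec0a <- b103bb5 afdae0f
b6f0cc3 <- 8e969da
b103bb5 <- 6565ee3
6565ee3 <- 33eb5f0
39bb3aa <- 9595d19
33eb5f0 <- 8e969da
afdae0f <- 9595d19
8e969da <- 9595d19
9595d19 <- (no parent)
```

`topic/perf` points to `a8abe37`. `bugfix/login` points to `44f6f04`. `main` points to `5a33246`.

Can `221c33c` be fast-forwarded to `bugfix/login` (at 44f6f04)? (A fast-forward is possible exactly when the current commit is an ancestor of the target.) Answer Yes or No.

A fast-forward from 221c33c to 44f6f04 is possible iff 221c33c is an ancestor of 44f6f04.
Ancestors of 44f6f04: {44f6f04, 9595d19, afdae0f}.
221c33c is not among them, so fast-forward is not possible.

No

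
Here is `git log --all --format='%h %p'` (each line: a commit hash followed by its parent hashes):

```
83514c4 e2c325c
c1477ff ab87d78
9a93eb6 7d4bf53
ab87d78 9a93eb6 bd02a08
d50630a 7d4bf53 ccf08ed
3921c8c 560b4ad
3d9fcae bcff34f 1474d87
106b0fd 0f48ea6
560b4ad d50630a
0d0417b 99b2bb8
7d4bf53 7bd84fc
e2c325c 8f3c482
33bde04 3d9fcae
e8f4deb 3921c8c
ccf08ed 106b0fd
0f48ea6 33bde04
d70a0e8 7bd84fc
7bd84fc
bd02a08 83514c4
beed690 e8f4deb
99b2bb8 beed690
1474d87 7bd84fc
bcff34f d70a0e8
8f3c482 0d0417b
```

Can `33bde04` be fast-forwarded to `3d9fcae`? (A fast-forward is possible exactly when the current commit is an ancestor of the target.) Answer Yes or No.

No

A fast-forward from 33bde04 to 3d9fcae is possible iff 33bde04 is an ancestor of 3d9fcae.
Ancestors of 3d9fcae: {1474d87, 3d9fcae, 7bd84fc, bcff34f, d70a0e8}.
33bde04 is not among them, so fast-forward is not possible.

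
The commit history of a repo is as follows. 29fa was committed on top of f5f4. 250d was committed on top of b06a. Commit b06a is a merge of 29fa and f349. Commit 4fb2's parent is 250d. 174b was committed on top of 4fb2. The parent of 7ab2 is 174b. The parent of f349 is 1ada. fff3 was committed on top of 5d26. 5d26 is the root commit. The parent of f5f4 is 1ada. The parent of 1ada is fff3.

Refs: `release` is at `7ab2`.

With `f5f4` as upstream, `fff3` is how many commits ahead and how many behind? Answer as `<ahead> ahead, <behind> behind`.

Reachable from fff3: {5d26, fff3}.
Reachable from f5f4: {1ada, 5d26, f5f4, fff3}.
Only in fff3's history (ahead): {} — 0.
Only in f5f4's history (behind): {1ada, f5f4} — 2.

0 ahead, 2 behind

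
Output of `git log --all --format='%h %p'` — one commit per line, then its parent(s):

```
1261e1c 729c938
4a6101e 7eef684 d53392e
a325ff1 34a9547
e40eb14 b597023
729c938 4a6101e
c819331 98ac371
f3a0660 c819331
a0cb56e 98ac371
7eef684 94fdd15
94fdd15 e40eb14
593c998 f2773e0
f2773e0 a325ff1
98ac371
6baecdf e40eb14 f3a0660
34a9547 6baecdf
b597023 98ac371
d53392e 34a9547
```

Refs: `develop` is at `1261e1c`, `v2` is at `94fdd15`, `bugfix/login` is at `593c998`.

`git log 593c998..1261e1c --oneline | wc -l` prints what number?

6

Reachable from 1261e1c: {1261e1c, 34a9547, 4a6101e, 6baecdf, 729c938, 7eef684, 94fdd15, 98ac371, b597023, c819331, d53392e, e40eb14, f3a0660}.
Reachable from 593c998: {34a9547, 593c998, 6baecdf, 98ac371, a325ff1, b597023, c819331, e40eb14, f2773e0, f3a0660}.
In 1261e1c's history but not 593c998's: {1261e1c, 4a6101e, 729c938, 7eef684, 94fdd15, d53392e} — 6 commits.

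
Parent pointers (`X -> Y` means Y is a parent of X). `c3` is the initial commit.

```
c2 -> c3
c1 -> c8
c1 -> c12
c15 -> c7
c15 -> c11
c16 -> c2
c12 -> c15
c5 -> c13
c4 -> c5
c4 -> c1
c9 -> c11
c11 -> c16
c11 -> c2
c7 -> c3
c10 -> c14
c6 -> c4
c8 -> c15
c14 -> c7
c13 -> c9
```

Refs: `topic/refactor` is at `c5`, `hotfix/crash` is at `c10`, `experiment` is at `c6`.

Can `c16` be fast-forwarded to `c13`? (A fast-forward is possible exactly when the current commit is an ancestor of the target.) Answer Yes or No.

Yes

A fast-forward from c16 to c13 is possible iff c16 is an ancestor of c13.
Ancestors of c13: {c11, c13, c16, c2, c3, c9}.
c16 is among them, so fast-forward is possible.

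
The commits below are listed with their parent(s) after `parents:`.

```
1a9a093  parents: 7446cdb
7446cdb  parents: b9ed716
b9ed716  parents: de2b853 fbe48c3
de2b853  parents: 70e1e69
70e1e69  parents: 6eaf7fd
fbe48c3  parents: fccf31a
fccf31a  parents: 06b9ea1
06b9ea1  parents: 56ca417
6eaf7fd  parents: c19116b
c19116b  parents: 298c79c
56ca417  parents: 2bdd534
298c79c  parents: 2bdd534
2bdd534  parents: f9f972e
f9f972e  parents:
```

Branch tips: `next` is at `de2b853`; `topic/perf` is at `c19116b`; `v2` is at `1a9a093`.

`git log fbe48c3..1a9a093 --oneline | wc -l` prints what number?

8

Reachable from 1a9a093: {06b9ea1, 1a9a093, 298c79c, 2bdd534, 56ca417, 6eaf7fd, 70e1e69, 7446cdb, b9ed716, c19116b, de2b853, f9f972e, fbe48c3, fccf31a}.
Reachable from fbe48c3: {06b9ea1, 2bdd534, 56ca417, f9f972e, fbe48c3, fccf31a}.
In 1a9a093's history but not fbe48c3's: {1a9a093, 298c79c, 6eaf7fd, 70e1e69, 7446cdb, b9ed716, c19116b, de2b853} — 8 commits.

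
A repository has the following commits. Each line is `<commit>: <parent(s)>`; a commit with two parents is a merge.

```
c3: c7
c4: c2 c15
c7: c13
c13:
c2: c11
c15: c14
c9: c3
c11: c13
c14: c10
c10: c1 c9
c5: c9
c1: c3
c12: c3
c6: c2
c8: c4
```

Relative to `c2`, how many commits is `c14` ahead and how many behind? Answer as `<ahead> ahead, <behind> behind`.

Reachable from c14: {c1, c10, c13, c14, c3, c7, c9}.
Reachable from c2: {c11, c13, c2}.
Only in c14's history (ahead): {c1, c10, c14, c3, c7, c9} — 6.
Only in c2's history (behind): {c11, c2} — 2.

6 ahead, 2 behind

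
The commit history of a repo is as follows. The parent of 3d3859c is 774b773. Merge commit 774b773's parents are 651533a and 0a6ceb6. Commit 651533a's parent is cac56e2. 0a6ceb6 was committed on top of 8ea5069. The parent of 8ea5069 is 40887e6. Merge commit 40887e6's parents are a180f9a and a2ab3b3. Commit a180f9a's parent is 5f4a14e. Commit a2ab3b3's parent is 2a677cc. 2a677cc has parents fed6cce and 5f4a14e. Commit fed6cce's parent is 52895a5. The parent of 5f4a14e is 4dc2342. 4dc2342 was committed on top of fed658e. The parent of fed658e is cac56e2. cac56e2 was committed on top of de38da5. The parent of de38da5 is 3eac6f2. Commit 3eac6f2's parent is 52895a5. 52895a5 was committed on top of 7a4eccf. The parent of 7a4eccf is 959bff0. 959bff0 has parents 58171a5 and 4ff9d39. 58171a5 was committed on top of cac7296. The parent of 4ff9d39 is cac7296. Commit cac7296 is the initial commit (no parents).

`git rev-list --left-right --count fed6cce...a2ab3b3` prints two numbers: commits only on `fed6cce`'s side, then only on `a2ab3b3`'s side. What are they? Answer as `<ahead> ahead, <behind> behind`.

0 ahead, 8 behind

Reachable from fed6cce: {4ff9d39, 52895a5, 58171a5, 7a4eccf, 959bff0, cac7296, fed6cce}.
Reachable from a2ab3b3: {2a677cc, 3eac6f2, 4dc2342, 4ff9d39, 52895a5, 58171a5, 5f4a14e, 7a4eccf, 959bff0, a2ab3b3, cac56e2, cac7296, de38da5, fed658e, fed6cce}.
Only in fed6cce's history (ahead): {} — 0.
Only in a2ab3b3's history (behind): {2a677cc, 3eac6f2, 4dc2342, 5f4a14e, a2ab3b3, cac56e2, de38da5, fed658e} — 8.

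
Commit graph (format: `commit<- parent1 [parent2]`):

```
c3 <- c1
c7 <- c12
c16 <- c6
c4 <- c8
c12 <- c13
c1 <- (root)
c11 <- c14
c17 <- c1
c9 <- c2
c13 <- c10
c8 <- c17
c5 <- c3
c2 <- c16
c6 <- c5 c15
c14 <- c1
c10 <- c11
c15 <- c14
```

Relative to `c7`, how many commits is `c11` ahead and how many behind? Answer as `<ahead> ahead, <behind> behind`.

0 ahead, 4 behind

Reachable from c11: {c1, c11, c14}.
Reachable from c7: {c1, c10, c11, c12, c13, c14, c7}.
Only in c11's history (ahead): {} — 0.
Only in c7's history (behind): {c10, c12, c13, c7} — 4.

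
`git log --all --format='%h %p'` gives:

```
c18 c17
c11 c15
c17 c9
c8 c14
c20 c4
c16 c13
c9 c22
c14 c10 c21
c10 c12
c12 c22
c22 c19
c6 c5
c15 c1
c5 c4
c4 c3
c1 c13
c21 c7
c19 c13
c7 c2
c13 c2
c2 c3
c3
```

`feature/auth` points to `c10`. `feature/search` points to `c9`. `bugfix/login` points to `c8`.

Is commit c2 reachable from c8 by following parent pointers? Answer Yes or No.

Yes

Ancestors of c8 (commits reachable by following parents): {c10, c12, c13, c14, c19, c2, c21, c22, c3, c7, c8}.
c2 is in that set, so it is an ancestor of c8.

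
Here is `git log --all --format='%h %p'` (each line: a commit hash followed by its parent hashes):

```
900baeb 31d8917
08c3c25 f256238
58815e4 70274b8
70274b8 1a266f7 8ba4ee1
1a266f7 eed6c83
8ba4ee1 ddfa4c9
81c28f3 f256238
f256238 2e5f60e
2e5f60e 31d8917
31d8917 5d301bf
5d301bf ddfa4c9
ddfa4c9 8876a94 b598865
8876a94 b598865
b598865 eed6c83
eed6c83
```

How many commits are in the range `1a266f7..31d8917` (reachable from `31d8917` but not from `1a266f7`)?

Reachable from 31d8917: {31d8917, 5d301bf, 8876a94, b598865, ddfa4c9, eed6c83}.
Reachable from 1a266f7: {1a266f7, eed6c83}.
In 31d8917's history but not 1a266f7's: {31d8917, 5d301bf, 8876a94, b598865, ddfa4c9} — 5 commits.

5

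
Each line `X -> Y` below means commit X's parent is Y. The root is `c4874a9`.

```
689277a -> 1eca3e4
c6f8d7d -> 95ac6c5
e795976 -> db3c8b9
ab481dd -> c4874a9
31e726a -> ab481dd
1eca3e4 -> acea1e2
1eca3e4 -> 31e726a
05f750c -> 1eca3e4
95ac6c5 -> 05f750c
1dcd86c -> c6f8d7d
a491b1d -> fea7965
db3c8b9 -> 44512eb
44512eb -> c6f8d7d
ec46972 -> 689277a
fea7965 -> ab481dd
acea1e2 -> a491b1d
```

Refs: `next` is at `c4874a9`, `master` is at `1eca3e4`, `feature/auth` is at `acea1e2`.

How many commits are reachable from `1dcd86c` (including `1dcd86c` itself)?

11

Walking parent pointers from 1dcd86c: reachable set = {05f750c, 1dcd86c, 1eca3e4, 31e726a, 95ac6c5, a491b1d, ab481dd, acea1e2, c4874a9, c6f8d7d, fea7965}.
That is 11 commits.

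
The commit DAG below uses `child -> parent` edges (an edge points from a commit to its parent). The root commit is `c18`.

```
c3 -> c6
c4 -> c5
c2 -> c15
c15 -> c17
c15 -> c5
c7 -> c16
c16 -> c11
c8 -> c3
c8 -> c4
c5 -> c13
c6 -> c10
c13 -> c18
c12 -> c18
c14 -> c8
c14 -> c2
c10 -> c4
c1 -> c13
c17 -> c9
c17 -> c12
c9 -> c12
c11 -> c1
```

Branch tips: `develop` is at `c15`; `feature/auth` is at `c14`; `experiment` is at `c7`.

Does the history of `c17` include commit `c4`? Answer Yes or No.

Ancestors of c17: {c12, c17, c18, c9}.
c4 is not in that set, so it is not an ancestor of c17.

No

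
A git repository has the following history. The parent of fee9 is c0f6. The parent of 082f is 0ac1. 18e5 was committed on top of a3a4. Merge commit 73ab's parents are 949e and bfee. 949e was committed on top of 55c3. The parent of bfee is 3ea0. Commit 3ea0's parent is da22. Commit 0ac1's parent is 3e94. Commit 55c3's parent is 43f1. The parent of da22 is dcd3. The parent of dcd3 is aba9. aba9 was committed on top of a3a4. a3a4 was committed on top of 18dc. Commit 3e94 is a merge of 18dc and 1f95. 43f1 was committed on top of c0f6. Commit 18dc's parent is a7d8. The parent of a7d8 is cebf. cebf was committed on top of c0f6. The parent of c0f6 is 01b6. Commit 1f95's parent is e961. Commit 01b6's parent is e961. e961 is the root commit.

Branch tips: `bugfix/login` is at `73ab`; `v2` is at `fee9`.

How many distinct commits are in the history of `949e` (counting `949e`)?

6

Walking parent pointers from 949e: reachable set = {01b6, 43f1, 55c3, 949e, c0f6, e961}.
That is 6 commits.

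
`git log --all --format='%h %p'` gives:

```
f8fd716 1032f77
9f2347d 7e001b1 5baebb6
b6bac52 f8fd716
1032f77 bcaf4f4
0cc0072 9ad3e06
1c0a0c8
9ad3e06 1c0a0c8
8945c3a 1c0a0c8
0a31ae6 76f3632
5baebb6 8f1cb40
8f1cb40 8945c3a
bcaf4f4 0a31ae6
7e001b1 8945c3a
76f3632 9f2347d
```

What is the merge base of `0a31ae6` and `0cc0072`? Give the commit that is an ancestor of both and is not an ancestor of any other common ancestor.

1c0a0c8

Ancestors of 0a31ae6: {0a31ae6, 1c0a0c8, 5baebb6, 76f3632, 7e001b1, 8945c3a, 8f1cb40, 9f2347d}.
Ancestors of 0cc0072: {0cc0072, 1c0a0c8, 9ad3e06}.
Common ancestors: {1c0a0c8}.
The only common ancestor is 1c0a0c8, so it is the merge base.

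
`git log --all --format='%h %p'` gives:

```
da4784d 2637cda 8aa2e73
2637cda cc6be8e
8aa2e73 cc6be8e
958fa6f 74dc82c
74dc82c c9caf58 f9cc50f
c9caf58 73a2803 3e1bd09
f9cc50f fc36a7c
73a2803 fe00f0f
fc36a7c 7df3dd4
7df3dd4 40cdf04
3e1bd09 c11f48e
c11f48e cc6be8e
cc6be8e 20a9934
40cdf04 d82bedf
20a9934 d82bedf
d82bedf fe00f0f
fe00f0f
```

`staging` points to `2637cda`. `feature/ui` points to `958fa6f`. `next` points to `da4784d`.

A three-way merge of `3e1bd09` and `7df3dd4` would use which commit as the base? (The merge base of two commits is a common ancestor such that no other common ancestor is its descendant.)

Ancestors of 3e1bd09: {20a9934, 3e1bd09, c11f48e, cc6be8e, d82bedf, fe00f0f}.
Ancestors of 7df3dd4: {40cdf04, 7df3dd4, d82bedf, fe00f0f}.
Common ancestors: {d82bedf, fe00f0f}.
Among these, d82bedf is not an ancestor of any other common ancestor — it is the merge base.

d82bedf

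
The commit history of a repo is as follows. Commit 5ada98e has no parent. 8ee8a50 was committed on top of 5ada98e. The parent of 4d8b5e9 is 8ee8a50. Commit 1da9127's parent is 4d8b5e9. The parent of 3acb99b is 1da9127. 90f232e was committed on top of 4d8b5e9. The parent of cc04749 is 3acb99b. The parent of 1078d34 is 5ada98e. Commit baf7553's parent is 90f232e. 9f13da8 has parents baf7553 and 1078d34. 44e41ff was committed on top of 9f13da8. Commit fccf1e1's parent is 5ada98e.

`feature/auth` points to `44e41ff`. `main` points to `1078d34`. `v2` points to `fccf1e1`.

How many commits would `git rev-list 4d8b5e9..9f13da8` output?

Reachable from 9f13da8: {1078d34, 4d8b5e9, 5ada98e, 8ee8a50, 90f232e, 9f13da8, baf7553}.
Reachable from 4d8b5e9: {4d8b5e9, 5ada98e, 8ee8a50}.
In 9f13da8's history but not 4d8b5e9's: {1078d34, 90f232e, 9f13da8, baf7553} — 4 commits.

4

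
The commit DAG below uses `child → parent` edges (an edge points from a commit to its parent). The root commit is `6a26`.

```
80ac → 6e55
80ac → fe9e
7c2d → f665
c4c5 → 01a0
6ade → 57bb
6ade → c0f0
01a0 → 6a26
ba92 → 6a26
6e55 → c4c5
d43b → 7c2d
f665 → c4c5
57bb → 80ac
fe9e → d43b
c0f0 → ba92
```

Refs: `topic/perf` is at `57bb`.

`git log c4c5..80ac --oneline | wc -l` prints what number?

6

Reachable from 80ac: {01a0, 6a26, 6e55, 7c2d, 80ac, c4c5, d43b, f665, fe9e}.
Reachable from c4c5: {01a0, 6a26, c4c5}.
In 80ac's history but not c4c5's: {6e55, 7c2d, 80ac, d43b, f665, fe9e} — 6 commits.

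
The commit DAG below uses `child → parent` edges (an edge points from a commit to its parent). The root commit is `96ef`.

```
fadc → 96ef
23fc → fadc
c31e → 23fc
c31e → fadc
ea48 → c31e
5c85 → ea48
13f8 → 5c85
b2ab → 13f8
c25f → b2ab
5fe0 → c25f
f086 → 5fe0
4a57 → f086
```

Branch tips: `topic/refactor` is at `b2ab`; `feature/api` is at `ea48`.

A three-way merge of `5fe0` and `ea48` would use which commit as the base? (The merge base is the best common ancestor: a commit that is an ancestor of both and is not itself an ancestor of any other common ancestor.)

ea48

Ancestors of 5fe0: {13f8, 23fc, 5c85, 5fe0, 96ef, b2ab, c25f, c31e, ea48, fadc}.
Ancestors of ea48: {23fc, 96ef, c31e, ea48, fadc}.
Common ancestors: {23fc, 96ef, c31e, ea48, fadc}.
Among these, ea48 is not an ancestor of any other common ancestor — it is the merge base.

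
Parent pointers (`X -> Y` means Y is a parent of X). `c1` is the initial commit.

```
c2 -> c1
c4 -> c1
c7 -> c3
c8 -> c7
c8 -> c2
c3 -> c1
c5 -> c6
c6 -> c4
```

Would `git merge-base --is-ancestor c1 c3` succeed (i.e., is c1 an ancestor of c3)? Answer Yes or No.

Ancestors of c3 (commits reachable by following parents): {c1, c3}.
c1 is in that set, so it is an ancestor of c3.

Yes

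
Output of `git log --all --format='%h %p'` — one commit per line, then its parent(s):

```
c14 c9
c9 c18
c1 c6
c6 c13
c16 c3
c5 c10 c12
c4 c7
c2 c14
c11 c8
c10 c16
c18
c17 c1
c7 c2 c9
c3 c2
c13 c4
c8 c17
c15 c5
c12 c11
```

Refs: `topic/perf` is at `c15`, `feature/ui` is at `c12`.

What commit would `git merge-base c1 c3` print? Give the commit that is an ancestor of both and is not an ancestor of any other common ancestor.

c2

Ancestors of c1: {c1, c13, c14, c18, c2, c4, c6, c7, c9}.
Ancestors of c3: {c14, c18, c2, c3, c9}.
Common ancestors: {c14, c18, c2, c9}.
Among these, c2 is not an ancestor of any other common ancestor — it is the merge base.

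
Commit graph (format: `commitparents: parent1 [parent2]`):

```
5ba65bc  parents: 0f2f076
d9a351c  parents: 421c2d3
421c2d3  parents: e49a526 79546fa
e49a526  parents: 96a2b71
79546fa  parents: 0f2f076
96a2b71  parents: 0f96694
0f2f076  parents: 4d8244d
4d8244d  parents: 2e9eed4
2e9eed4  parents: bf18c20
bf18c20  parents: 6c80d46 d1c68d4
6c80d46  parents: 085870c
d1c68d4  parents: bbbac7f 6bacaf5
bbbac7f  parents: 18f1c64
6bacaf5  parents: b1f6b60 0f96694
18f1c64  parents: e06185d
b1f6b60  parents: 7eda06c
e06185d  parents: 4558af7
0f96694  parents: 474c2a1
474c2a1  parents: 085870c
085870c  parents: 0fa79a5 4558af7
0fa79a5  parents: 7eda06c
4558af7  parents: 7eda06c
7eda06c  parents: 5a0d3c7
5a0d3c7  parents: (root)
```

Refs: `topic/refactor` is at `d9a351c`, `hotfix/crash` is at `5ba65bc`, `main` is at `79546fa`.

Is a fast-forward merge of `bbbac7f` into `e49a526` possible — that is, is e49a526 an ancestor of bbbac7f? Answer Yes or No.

No

A fast-forward from e49a526 to bbbac7f is possible iff e49a526 is an ancestor of bbbac7f.
Ancestors of bbbac7f: {18f1c64, 4558af7, 5a0d3c7, 7eda06c, bbbac7f, e06185d}.
e49a526 is not among them, so fast-forward is not possible.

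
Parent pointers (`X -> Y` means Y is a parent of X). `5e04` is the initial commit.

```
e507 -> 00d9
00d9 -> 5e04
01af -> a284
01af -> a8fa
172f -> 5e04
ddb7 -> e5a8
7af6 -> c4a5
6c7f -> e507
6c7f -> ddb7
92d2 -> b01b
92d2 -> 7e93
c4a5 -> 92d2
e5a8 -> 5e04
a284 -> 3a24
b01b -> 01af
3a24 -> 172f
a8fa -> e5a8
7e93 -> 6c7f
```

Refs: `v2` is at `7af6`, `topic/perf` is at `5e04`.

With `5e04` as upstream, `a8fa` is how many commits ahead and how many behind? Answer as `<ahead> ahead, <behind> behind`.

2 ahead, 0 behind

Reachable from a8fa: {5e04, a8fa, e5a8}.
Reachable from 5e04: {5e04}.
Only in a8fa's history (ahead): {a8fa, e5a8} — 2.
Only in 5e04's history (behind): {} — 0.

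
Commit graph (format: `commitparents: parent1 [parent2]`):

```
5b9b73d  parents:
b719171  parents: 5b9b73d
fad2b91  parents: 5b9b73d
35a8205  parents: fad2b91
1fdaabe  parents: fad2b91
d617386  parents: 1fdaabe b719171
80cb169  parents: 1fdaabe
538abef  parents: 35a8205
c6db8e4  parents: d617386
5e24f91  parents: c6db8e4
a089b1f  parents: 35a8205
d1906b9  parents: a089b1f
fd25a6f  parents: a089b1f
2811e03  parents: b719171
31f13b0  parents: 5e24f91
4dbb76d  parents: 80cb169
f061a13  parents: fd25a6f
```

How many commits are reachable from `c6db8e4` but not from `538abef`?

4

Reachable from c6db8e4: {1fdaabe, 5b9b73d, b719171, c6db8e4, d617386, fad2b91}.
Reachable from 538abef: {35a8205, 538abef, 5b9b73d, fad2b91}.
In c6db8e4's history but not 538abef's: {1fdaabe, b719171, c6db8e4, d617386} — 4 commits.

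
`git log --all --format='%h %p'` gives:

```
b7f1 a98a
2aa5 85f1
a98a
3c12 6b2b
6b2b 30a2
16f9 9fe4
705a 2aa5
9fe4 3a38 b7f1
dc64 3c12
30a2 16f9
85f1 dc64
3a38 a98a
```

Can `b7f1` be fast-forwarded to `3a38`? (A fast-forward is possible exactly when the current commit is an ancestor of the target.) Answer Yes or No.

A fast-forward from b7f1 to 3a38 is possible iff b7f1 is an ancestor of 3a38.
Ancestors of 3a38: {3a38, a98a}.
b7f1 is not among them, so fast-forward is not possible.

No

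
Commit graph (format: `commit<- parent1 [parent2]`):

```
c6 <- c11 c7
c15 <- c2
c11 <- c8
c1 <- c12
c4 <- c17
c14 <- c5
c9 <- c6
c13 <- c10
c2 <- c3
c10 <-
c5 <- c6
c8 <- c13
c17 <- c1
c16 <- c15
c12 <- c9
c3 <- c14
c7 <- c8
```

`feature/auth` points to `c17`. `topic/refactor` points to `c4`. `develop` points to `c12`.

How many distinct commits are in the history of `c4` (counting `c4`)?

11

Walking parent pointers from c4: reachable set = {c1, c10, c11, c12, c13, c17, c4, c6, c7, c8, c9}.
That is 11 commits.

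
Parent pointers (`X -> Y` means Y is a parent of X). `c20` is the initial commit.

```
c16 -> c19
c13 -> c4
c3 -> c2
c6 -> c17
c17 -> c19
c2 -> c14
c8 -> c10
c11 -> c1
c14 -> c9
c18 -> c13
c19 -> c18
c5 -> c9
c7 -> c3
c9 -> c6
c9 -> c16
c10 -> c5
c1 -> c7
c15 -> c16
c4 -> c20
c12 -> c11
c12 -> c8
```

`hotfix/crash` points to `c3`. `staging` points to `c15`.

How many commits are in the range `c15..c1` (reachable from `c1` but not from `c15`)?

8

Reachable from c1: {c1, c13, c14, c16, c17, c18, c19, c2, c20, c3, c4, c6, c7, c9}.
Reachable from c15: {c13, c15, c16, c18, c19, c20, c4}.
In c1's history but not c15's: {c1, c14, c17, c2, c3, c6, c7, c9} — 8 commits.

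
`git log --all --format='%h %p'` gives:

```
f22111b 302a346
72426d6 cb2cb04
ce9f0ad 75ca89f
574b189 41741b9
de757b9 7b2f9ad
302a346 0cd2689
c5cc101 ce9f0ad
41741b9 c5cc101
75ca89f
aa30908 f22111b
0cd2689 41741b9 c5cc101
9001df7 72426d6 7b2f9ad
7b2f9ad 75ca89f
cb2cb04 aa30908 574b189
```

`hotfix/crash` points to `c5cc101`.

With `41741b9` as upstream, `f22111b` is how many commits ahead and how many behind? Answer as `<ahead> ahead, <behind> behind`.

Reachable from f22111b: {0cd2689, 302a346, 41741b9, 75ca89f, c5cc101, ce9f0ad, f22111b}.
Reachable from 41741b9: {41741b9, 75ca89f, c5cc101, ce9f0ad}.
Only in f22111b's history (ahead): {0cd2689, 302a346, f22111b} — 3.
Only in 41741b9's history (behind): {} — 0.

3 ahead, 0 behind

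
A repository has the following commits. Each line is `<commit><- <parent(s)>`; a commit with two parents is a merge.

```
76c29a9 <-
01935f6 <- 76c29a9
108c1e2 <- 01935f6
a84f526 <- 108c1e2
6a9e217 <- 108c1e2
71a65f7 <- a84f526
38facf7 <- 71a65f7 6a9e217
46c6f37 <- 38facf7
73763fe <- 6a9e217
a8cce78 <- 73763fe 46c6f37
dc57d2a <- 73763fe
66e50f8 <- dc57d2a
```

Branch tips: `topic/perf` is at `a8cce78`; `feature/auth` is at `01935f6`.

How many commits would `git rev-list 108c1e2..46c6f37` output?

Reachable from 46c6f37: {01935f6, 108c1e2, 38facf7, 46c6f37, 6a9e217, 71a65f7, 76c29a9, a84f526}.
Reachable from 108c1e2: {01935f6, 108c1e2, 76c29a9}.
In 46c6f37's history but not 108c1e2's: {38facf7, 46c6f37, 6a9e217, 71a65f7, a84f526} — 5 commits.

5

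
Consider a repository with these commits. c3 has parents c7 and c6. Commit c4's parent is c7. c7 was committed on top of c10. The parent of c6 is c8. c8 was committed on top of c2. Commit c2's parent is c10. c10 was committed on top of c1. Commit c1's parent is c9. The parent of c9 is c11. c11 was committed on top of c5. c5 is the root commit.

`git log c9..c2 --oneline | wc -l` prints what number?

Reachable from c2: {c1, c10, c11, c2, c5, c9}.
Reachable from c9: {c11, c5, c9}.
In c2's history but not c9's: {c1, c10, c2} — 3 commits.

3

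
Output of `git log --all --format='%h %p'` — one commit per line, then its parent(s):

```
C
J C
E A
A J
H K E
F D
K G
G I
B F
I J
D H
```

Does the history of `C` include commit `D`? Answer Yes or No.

No

Ancestors of C: {C}.
D is not in that set, so it is not an ancestor of C.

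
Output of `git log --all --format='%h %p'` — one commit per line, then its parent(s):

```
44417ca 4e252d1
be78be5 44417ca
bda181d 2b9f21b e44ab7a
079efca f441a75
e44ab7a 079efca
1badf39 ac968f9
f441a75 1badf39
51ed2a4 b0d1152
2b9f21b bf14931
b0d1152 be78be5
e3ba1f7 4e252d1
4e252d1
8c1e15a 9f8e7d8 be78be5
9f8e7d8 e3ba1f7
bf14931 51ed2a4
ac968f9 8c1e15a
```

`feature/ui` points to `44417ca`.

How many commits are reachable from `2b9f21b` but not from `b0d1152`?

Reachable from 2b9f21b: {2b9f21b, 44417ca, 4e252d1, 51ed2a4, b0d1152, be78be5, bf14931}.
Reachable from b0d1152: {44417ca, 4e252d1, b0d1152, be78be5}.
In 2b9f21b's history but not b0d1152's: {2b9f21b, 51ed2a4, bf14931} — 3 commits.

3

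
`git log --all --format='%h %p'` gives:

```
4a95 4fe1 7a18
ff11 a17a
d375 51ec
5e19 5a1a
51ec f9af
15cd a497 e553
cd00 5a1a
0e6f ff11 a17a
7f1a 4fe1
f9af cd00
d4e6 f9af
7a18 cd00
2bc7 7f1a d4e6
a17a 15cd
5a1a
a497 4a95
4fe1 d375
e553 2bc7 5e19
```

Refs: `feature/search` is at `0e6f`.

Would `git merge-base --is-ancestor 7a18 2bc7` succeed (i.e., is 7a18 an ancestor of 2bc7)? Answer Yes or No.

No

Ancestors of 2bc7: {2bc7, 4fe1, 51ec, 5a1a, 7f1a, cd00, d375, d4e6, f9af}.
7a18 is not in that set, so it is not an ancestor of 2bc7.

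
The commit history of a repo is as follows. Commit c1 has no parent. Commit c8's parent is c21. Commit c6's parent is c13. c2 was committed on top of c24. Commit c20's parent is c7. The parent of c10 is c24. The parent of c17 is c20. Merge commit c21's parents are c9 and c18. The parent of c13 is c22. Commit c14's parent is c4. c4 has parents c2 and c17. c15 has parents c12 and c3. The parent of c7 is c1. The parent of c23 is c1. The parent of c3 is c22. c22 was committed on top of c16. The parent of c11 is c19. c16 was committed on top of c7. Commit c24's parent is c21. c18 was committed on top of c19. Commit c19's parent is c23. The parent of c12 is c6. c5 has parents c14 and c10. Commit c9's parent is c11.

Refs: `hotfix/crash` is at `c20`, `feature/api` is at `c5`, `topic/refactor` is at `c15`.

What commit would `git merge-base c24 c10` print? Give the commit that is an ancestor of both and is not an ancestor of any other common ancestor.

c24

Ancestors of c24: {c1, c11, c18, c19, c21, c23, c24, c9}.
Ancestors of c10: {c1, c10, c11, c18, c19, c21, c23, c24, c9}.
Common ancestors: {c1, c11, c18, c19, c21, c23, c24, c9}.
Among these, c24 is not an ancestor of any other common ancestor — it is the merge base.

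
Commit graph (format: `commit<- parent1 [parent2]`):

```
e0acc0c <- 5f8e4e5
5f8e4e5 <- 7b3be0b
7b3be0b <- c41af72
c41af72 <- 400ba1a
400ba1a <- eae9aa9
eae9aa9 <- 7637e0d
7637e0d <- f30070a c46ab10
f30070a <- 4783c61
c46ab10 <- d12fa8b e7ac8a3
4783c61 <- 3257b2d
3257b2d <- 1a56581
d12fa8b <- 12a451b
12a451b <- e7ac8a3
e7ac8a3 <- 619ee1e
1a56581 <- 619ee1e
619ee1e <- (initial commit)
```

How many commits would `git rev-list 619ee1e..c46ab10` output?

Reachable from c46ab10: {12a451b, 619ee1e, c46ab10, d12fa8b, e7ac8a3}.
Reachable from 619ee1e: {619ee1e}.
In c46ab10's history but not 619ee1e's: {12a451b, c46ab10, d12fa8b, e7ac8a3} — 4 commits.

4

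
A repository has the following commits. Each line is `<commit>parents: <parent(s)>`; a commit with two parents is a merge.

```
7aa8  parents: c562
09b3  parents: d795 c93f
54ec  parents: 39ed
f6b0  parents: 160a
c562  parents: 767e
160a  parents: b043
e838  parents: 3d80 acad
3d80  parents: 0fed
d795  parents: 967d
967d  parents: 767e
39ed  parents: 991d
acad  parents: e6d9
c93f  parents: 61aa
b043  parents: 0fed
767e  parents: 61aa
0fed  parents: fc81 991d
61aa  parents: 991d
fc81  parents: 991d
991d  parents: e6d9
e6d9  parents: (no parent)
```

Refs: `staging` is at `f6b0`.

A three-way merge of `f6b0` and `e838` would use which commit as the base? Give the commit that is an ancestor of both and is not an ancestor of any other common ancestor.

Ancestors of f6b0: {0fed, 160a, 991d, b043, e6d9, f6b0, fc81}.
Ancestors of e838: {0fed, 3d80, 991d, acad, e6d9, e838, fc81}.
Common ancestors: {0fed, 991d, e6d9, fc81}.
Among these, 0fed is not an ancestor of any other common ancestor — it is the merge base.

0fed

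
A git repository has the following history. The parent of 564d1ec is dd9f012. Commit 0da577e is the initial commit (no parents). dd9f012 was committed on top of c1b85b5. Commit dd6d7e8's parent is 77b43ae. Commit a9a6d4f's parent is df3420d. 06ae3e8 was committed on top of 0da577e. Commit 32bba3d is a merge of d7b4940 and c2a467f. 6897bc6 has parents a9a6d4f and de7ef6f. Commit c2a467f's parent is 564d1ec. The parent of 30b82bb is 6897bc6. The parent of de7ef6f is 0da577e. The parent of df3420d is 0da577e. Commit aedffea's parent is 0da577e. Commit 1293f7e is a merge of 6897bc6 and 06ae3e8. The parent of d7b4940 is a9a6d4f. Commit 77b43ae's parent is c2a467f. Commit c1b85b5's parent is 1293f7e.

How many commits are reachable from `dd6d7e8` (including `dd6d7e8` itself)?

Walking parent pointers from dd6d7e8: reachable set = {06ae3e8, 0da577e, 1293f7e, 564d1ec, 6897bc6, 77b43ae, a9a6d4f, c1b85b5, c2a467f, dd6d7e8, dd9f012, de7ef6f, df3420d}.
That is 13 commits.

13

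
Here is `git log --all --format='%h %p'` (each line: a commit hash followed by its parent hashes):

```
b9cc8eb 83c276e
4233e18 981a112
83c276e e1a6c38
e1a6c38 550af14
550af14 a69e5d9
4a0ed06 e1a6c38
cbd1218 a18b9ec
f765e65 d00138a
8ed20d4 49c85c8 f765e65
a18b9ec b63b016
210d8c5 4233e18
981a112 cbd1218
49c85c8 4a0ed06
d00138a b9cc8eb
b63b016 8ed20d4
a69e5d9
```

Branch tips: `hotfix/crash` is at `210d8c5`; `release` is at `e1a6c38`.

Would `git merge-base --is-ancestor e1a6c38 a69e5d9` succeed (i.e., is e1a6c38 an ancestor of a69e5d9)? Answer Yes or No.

No

Ancestors of a69e5d9: {a69e5d9}.
e1a6c38 is not in that set, so it is not an ancestor of a69e5d9.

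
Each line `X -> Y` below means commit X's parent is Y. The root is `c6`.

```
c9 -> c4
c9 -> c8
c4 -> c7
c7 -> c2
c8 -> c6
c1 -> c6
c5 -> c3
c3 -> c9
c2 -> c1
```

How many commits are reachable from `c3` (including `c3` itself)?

8

Walking parent pointers from c3: reachable set = {c1, c2, c3, c4, c6, c7, c8, c9}.
That is 8 commits.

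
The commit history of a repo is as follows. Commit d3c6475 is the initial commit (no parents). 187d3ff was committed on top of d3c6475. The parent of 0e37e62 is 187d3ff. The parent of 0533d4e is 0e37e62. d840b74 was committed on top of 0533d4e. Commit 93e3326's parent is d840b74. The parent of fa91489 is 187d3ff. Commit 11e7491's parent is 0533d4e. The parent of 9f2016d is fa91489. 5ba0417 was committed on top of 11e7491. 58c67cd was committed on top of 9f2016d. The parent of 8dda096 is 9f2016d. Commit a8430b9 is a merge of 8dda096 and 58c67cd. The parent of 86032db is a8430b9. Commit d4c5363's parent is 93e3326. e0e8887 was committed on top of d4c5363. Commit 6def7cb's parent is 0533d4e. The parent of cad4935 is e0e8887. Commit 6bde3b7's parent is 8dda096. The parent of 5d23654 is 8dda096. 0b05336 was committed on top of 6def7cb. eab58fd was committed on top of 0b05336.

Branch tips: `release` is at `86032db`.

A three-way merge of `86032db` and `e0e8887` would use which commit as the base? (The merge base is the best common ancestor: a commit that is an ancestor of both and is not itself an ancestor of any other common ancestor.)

Ancestors of 86032db: {187d3ff, 58c67cd, 86032db, 8dda096, 9f2016d, a8430b9, d3c6475, fa91489}.
Ancestors of e0e8887: {0533d4e, 0e37e62, 187d3ff, 93e3326, d3c6475, d4c5363, d840b74, e0e8887}.
Common ancestors: {187d3ff, d3c6475}.
Among these, 187d3ff is not an ancestor of any other common ancestor — it is the merge base.

187d3ff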